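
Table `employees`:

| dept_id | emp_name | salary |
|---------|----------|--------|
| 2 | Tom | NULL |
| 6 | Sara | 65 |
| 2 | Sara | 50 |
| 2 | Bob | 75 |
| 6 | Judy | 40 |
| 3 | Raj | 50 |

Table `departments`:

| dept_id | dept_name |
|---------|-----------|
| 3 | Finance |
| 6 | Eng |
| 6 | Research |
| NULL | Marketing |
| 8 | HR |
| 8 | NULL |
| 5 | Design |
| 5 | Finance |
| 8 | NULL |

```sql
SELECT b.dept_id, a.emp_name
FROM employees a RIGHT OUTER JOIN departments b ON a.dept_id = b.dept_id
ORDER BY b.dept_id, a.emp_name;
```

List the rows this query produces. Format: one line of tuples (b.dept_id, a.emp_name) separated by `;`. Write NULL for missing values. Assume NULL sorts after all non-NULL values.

RIGHT JOIN keeps every row from `departments`; unmatched rows get NULL for `employees`'s columns.
Matching on a.dept_id = b.dept_id. A NULL in a compared column never satisfies the condition.
Matched pairs: 5; unmatched b rows kept: 6.

(3, Raj); (5, NULL); (5, NULL); (6, Judy); (6, Judy); (6, Sara); (6, Sara); (8, NULL); (8, NULL); (8, NULL); (NULL, NULL)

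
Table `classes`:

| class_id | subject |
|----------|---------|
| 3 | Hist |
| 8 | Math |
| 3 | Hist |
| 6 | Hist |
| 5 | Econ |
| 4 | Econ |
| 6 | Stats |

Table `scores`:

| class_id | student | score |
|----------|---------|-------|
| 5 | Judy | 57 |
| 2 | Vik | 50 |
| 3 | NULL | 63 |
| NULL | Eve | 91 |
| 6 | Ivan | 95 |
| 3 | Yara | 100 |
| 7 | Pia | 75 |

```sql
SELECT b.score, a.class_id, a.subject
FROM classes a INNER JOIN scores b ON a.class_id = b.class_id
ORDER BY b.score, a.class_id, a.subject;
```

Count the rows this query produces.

INNER JOIN keeps only pairs where the ON condition holds.
Matching on a.class_id = b.class_id. A NULL in a compared column never satisfies the condition.
- a (class_id=3) pairs with 2 row(s) of b.
- a (class_id=8) has no partner → excluded.
- a (class_id=3) pairs with 2 row(s) of b.
- a (class_id=6) pairs with 1 row(s) of b.
- a (class_id=5) pairs with 1 row(s) of b.
- a (class_id=4) has no partner → excluded.
- a (class_id=6) pairs with 1 row(s) of b.
Total: 7 rows.

7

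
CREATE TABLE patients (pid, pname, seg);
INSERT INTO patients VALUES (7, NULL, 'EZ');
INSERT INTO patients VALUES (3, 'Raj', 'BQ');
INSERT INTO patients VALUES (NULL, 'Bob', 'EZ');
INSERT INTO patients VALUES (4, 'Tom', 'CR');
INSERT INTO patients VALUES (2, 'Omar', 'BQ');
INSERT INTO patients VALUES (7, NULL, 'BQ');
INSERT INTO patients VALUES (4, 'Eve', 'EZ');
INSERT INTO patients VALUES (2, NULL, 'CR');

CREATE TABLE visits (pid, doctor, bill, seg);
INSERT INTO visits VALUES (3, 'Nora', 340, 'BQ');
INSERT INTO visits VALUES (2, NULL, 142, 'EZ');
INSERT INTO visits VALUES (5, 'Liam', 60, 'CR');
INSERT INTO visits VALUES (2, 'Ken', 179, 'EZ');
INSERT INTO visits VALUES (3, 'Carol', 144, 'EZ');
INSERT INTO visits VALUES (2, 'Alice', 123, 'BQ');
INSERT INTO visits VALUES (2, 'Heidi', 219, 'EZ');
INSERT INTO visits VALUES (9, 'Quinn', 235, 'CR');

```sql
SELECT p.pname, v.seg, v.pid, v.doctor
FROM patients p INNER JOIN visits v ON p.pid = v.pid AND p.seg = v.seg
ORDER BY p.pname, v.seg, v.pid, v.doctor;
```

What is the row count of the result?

2

INNER JOIN keeps only pairs where the ON condition holds.
Matching on p.pid = v.pid AND p.seg = v.seg. A NULL in a compared column never satisfies the condition.
- p[0] pid=7, seg=EZ → no match; dropped.
- p[1] pid=3, seg=BQ → 1 match(es) in v → 1 row(s).
- p[2] pid=NULL, seg=EZ → no match; dropped.
- p[3] pid=4, seg=CR → no match; dropped.
- p[4] pid=2, seg=BQ → 1 match(es) in v → 1 row(s).
- p[5] pid=7, seg=BQ → no match; dropped.
- p[6] pid=4, seg=EZ → no match; dropped.
- p[7] pid=2, seg=CR → no match; dropped.
Total: 2 rows.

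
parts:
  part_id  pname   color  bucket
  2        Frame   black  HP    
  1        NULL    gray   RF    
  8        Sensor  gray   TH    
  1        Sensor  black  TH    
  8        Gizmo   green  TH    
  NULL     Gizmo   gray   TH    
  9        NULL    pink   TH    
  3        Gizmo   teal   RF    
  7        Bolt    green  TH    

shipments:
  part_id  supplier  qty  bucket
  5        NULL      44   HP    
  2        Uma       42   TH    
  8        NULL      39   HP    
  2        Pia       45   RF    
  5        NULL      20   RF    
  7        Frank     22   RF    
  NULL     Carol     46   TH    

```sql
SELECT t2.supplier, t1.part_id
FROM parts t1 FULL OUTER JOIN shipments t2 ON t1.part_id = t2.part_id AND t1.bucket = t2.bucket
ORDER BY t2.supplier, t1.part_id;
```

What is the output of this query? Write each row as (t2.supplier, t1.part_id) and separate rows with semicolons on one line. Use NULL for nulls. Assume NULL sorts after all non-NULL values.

(Carol, NULL); (Frank, NULL); (Pia, NULL); (Uma, NULL); (NULL, 1); (NULL, 1); (NULL, 2); (NULL, 3); (NULL, 7); (NULL, 8); (NULL, 8); (NULL, 9); (NULL, NULL); (NULL, NULL); (NULL, NULL); (NULL, NULL)

FULL OUTER JOIN keeps every row from both sides; unmatched rows get NULL for the other side's columns.
Matching on t1.part_id = t2.part_id AND t1.bucket = t2.bucket. A NULL in a compared column never satisfies the condition.
- t1 (part_id=2, bucket=HP) has no partner → padded with NULL.
- t1 (part_id=1, bucket=RF) has no partner → padded with NULL.
- t1 (part_id=8, bucket=TH) has no partner → padded with NULL.
- t1 (part_id=1, bucket=TH) has no partner → padded with NULL.
- t1 (part_id=8, bucket=TH) has no partner → padded with NULL.
- t1 (part_id=NULL, bucket=TH) has no partner → padded with NULL.
- t1 (part_id=9, bucket=TH) has no partner → padded with NULL.
- t1 (part_id=3, bucket=RF) has no partner → padded with NULL.
- t1 (part_id=7, bucket=TH) has no partner → padded with NULL.
- plus 7 unmatched t2 row(s), each kept with NULL t1 columns.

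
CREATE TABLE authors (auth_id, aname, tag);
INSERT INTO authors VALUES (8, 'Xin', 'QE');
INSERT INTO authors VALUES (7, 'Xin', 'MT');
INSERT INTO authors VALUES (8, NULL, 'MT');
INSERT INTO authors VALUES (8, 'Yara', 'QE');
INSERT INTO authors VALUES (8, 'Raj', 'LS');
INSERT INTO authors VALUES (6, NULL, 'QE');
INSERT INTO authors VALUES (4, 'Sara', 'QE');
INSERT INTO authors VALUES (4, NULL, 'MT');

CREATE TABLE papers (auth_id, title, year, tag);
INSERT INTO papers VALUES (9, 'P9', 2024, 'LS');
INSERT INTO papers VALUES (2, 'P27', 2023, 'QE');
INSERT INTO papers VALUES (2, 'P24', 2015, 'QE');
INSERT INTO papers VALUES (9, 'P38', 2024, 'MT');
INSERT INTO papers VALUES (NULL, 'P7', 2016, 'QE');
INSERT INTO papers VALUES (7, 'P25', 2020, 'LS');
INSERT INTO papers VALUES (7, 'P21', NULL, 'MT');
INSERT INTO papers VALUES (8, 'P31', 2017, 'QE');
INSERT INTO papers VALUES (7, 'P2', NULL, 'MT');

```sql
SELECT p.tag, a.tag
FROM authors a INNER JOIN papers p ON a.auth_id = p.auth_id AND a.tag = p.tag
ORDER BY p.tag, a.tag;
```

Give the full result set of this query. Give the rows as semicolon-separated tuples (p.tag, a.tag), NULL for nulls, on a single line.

(MT, MT); (MT, MT); (QE, QE); (QE, QE)

INNER JOIN keeps only pairs where the ON condition holds.
Matching on a.auth_id = p.auth_id AND a.tag = p.tag. A NULL in a compared column never satisfies the condition.
- a (auth_id=8, tag=QE) pairs with 1 row(s) of p.
- a (auth_id=7, tag=MT) pairs with 2 row(s) of p.
- a (auth_id=8, tag=MT) has no partner → excluded.
- a (auth_id=8, tag=QE) pairs with 1 row(s) of p.
- a (auth_id=8, tag=LS) has no partner → excluded.
- a (auth_id=6, tag=QE) has no partner → excluded.
- a (auth_id=4, tag=QE) has no partner → excluded.
- a (auth_id=4, tag=MT) has no partner → excluded.
After projecting and ordering:
p.tag | a.tag
MT | MT
MT | MT
QE | QE
QE | QE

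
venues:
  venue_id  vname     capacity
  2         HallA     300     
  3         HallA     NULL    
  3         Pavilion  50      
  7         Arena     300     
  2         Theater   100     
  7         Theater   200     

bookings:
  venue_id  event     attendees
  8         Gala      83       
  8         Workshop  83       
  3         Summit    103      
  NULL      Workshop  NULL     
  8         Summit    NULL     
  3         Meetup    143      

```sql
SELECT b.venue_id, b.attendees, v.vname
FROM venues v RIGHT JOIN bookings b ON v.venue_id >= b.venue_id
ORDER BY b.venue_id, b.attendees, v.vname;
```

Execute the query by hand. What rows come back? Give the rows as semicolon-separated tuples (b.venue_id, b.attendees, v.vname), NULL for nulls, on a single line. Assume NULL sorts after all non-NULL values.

RIGHT JOIN keeps every row from `bookings`; unmatched rows get NULL for `venues`'s columns.
Matching on v.venue_id >= b.venue_id. A NULL in a compared column never satisfies the condition.
- v[0] venue_id=2 → no match.
- v[1] venue_id=3 → 2 match(es) in b → 2 row(s).
- v[2] venue_id=3 → 2 match(es) in b → 2 row(s).
- v[3] venue_id=7 → 2 match(es) in b → 2 row(s).
- v[4] venue_id=2 → no match.
- v[5] venue_id=7 → 2 match(es) in b → 2 row(s).
- 4 row(s) from b found no v partner → padded with NULL.

(3, 103, Arena); (3, 103, HallA); (3, 103, Pavilion); (3, 103, Theater); (3, 143, Arena); (3, 143, HallA); (3, 143, Pavilion); (3, 143, Theater); (8, 83, NULL); (8, 83, NULL); (8, NULL, NULL); (NULL, NULL, NULL)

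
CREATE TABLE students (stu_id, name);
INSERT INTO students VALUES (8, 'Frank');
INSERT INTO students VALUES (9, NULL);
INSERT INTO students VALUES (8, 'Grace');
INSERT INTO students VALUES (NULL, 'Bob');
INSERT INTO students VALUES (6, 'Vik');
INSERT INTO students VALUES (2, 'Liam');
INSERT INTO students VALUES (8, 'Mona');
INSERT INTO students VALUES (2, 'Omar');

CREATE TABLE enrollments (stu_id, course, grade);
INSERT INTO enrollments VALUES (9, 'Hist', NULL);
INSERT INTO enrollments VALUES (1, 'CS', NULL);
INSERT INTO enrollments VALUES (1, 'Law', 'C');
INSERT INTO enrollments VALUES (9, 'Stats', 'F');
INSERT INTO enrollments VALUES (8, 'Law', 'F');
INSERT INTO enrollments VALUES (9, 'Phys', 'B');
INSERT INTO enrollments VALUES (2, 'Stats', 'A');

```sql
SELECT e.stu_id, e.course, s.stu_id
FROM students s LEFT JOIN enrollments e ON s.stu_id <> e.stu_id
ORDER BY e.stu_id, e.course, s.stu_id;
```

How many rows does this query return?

42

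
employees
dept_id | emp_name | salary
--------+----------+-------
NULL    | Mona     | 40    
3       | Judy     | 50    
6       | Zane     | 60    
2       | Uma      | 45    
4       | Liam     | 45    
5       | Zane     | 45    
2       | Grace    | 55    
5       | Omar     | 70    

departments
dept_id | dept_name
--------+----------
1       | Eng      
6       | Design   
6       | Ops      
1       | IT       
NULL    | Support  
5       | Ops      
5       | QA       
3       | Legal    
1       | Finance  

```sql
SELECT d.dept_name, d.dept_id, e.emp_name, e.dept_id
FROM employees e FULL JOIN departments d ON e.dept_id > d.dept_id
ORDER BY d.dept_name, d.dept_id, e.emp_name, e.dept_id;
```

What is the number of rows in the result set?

FULL OUTER JOIN keeps every row from both sides; unmatched rows get NULL for the other side's columns.
Matching on e.dept_id > d.dept_id. A NULL in a compared column never satisfies the condition.
Matched pairs: 27; unmatched e rows kept: 1; unmatched d rows kept: 3.
Total: 27 matched + 4 padded = 31 rows.

31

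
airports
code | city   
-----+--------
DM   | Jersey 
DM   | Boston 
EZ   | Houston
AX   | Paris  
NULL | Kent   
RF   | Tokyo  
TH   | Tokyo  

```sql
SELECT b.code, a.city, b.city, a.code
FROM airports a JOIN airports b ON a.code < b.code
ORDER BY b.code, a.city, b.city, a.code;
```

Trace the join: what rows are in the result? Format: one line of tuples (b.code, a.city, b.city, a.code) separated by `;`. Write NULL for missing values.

(DM, Paris, Boston, AX); (DM, Paris, Jersey, AX); (EZ, Boston, Houston, DM); (EZ, Jersey, Houston, DM); (EZ, Paris, Houston, AX); (RF, Boston, Tokyo, DM); (RF, Houston, Tokyo, EZ); (RF, Jersey, Tokyo, DM); (RF, Paris, Tokyo, AX); (TH, Boston, Tokyo, DM); (TH, Houston, Tokyo, EZ); (TH, Jersey, Tokyo, DM); (TH, Paris, Tokyo, AX); (TH, Tokyo, Tokyo, RF)

INNER JOIN keeps only pairs where the ON condition holds.
Matching on a.code < b.code. A NULL in a compared column never satisfies the condition.
Matched pairs: 14.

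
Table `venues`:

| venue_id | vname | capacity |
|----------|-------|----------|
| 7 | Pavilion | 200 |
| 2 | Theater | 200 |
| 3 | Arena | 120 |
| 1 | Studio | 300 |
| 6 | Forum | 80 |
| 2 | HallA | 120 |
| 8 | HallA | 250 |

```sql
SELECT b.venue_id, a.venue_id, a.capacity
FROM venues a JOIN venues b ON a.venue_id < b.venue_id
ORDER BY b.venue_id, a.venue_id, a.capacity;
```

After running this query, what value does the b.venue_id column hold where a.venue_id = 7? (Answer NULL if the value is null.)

INNER JOIN keeps only pairs where the ON condition holds.
Matching on a.venue_id < b.venue_id.
- venue_id=7: 1 matching b row(s), so 1 row(s) emitted.
- venue_id=2: 4 matching b row(s), so 4 row(s) emitted.
- venue_id=3: 3 matching b row(s), so 3 row(s) emitted.
- venue_id=1: 6 matching b row(s), so 6 row(s) emitted.
- venue_id=6: 2 matching b row(s), so 2 row(s) emitted.
- venue_id=2: 4 matching b row(s), so 4 row(s) emitted.
- venue_id=8: no matching b row, dropped.

8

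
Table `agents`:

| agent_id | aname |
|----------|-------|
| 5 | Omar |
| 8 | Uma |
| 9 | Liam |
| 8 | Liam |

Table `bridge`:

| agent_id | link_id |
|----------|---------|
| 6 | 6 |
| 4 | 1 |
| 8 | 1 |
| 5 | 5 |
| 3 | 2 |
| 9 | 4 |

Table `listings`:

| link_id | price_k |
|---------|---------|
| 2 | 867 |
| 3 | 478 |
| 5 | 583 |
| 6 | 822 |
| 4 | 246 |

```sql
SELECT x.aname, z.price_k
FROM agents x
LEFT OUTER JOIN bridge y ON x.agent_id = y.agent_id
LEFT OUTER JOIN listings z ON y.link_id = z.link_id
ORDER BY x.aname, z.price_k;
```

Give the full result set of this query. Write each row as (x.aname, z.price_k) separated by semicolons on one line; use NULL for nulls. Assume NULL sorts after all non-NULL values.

Step 1 — x LEFT JOIN y on agent_id → 4 row(s).
Then LEFT JOIN `listings z` on link_id: each of those 4 rows is kept; rows whose y.link_id has no match in z get NULL for z's columns.

(Liam, 246); (Liam, NULL); (Omar, 583); (Uma, NULL)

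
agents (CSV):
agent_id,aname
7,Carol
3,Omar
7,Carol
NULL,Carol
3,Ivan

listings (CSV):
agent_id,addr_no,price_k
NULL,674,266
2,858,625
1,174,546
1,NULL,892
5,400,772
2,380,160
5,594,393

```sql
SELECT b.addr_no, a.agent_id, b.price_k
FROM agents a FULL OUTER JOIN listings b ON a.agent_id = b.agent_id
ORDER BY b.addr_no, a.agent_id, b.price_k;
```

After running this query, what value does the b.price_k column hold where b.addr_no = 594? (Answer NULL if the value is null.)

393

FULL OUTER JOIN keeps every row from both sides; unmatched rows get NULL for the other side's columns.
Matching on a.agent_id = b.agent_id. A NULL in a compared column never satisfies the condition.
- a (agent_id=7) has no partner → padded with NULL.
- a (agent_id=3) has no partner → padded with NULL.
- a (agent_id=7) has no partner → padded with NULL.
- a (agent_id=NULL) has no partner → padded with NULL.
- a (agent_id=3) has no partner → padded with NULL.
- 7 row(s) from b found no a partner → padded with NULL.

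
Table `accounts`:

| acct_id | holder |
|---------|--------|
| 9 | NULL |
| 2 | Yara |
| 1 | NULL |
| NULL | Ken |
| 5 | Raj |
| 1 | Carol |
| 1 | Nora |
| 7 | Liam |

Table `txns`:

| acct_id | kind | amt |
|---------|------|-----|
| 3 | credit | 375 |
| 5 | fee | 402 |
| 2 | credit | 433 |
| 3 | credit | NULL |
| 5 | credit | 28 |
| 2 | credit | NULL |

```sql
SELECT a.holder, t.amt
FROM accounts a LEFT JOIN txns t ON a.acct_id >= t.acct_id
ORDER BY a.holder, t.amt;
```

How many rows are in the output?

24

LEFT JOIN keeps every row from `accounts`; unmatched rows get NULL for `txns`'s columns.
Matching on a.acct_id >= t.acct_id. A NULL in a compared column never satisfies the condition.
Matched pairs: 20; unmatched a rows kept: 4.
Total: 20 matched + 4 padded = 24 rows.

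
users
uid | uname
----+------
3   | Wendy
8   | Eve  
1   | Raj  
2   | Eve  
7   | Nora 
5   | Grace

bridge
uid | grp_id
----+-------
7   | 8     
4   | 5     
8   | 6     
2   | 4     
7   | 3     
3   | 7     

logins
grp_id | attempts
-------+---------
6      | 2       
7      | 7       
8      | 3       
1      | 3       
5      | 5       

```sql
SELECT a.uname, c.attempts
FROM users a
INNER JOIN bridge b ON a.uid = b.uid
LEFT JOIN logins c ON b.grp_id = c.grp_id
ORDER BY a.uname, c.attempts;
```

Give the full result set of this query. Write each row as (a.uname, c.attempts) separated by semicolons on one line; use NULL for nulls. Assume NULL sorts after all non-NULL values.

(Eve, 2); (Eve, NULL); (Nora, 3); (Nora, NULL); (Wendy, 7)

Step 1 — a INNER JOIN b on uid → 5 row(s).
Then LEFT JOIN `logins c` on grp_id: each of those 5 rows is kept; rows whose b.grp_id has no match in c get NULL for c's columns.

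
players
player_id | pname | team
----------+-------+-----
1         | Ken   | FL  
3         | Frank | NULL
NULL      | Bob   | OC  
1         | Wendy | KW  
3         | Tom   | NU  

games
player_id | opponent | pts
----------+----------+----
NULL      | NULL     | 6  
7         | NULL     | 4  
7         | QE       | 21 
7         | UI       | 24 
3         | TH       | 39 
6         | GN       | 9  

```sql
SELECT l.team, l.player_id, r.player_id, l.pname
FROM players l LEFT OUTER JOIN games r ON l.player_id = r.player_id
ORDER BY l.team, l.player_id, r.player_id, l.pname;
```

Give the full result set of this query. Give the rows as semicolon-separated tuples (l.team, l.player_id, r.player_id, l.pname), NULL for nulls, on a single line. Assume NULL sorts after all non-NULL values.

(FL, 1, NULL, Ken); (KW, 1, NULL, Wendy); (NU, 3, 3, Tom); (OC, NULL, NULL, Bob); (NULL, 3, 3, Frank)

LEFT JOIN keeps every row from `players`; unmatched rows get NULL for `games`'s columns.
Matching on l.player_id = r.player_id. A NULL in a compared column never satisfies the condition.
- l[0] player_id=1 → no match; kept with NULLs on the r side.
- l[1] player_id=3 → 1 match(es) in r → 1 row(s).
- l[2] player_id=NULL → no match; kept with NULLs on the r side.
- l[3] player_id=1 → no match; kept with NULLs on the r side.
- l[4] player_id=3 → 1 match(es) in r → 1 row(s).
After projecting and ordering:
l.team | l.player_id | r.player_id | l.pname
FL | 1 | NULL | Ken
KW | 1 | NULL | Wendy
NU | 3 | 3 | Tom
OC | NULL | NULL | Bob
NULL | 3 | 3 | Frank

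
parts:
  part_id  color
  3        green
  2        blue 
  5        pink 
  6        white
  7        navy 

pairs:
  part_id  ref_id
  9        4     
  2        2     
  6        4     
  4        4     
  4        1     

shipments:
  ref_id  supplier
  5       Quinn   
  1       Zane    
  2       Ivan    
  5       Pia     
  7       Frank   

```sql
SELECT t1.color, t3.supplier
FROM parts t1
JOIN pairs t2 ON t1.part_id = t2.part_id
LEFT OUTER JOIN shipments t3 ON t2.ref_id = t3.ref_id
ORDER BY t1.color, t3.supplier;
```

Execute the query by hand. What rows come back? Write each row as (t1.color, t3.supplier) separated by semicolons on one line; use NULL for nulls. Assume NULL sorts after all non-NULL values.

Step 1 — t1 INNER JOIN t2 on part_id → 2 row(s).
Then LEFT JOIN `shipments t3` on ref_id: each of those 2 rows is kept; rows whose t2.ref_id has no match in t3 get NULL for t3's columns.

(blue, Ivan); (white, NULL)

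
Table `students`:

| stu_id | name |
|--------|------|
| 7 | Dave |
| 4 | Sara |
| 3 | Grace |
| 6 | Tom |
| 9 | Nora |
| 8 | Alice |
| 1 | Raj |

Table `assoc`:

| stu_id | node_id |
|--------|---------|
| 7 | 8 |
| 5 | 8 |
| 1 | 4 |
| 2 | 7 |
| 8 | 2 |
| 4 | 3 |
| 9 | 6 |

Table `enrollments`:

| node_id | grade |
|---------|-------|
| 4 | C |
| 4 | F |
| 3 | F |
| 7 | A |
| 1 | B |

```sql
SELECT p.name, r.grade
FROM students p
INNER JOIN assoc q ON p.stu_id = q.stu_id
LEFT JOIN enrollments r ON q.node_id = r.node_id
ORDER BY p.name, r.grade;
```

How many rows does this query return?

Joins associate left-to-right: students INNER JOIN assoc on stu_id gives 5 intermediate row(s).
Then LEFT JOIN `enrollments r` on node_id: each of those 5 rows is kept; rows whose q.node_id has no match in r get NULL for r's columns.
Result: 6 row(s).

6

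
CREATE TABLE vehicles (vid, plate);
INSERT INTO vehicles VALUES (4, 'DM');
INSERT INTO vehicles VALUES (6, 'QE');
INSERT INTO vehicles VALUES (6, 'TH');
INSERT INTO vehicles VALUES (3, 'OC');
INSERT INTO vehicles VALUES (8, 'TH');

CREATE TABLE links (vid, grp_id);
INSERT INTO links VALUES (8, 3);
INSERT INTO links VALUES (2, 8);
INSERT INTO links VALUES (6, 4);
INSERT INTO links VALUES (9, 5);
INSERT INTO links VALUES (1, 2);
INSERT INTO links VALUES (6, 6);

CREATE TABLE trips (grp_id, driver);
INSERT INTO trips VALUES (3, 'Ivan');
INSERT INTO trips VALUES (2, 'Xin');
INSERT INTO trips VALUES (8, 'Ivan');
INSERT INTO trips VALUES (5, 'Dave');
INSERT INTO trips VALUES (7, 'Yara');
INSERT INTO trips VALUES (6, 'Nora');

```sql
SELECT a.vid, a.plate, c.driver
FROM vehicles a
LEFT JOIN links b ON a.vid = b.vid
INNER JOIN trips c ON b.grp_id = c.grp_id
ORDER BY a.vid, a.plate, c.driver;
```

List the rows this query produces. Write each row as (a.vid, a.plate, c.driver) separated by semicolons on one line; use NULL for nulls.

Step 1 — a LEFT JOIN b on vid → 7 row(s).
Then INNER JOIN `trips c` on grp_id: keep only rows whose b.grp_id appears in c.

(6, QE, Nora); (6, TH, Nora); (8, TH, Ivan)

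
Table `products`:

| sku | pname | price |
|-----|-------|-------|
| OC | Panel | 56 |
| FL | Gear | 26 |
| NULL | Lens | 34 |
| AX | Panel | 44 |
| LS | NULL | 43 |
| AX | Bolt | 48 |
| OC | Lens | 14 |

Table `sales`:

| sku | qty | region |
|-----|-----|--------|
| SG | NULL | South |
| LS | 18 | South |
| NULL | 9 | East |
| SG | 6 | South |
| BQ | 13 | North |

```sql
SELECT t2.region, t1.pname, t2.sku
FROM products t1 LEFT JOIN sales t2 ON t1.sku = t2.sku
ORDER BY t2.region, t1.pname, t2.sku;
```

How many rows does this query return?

LEFT JOIN keeps every row from `products`; unmatched rows get NULL for `sales`'s columns.
Matching on t1.sku = t2.sku. A NULL in a compared column never satisfies the condition.
- t1[0] sku=OC → no match; kept with NULLs on the t2 side.
- t1[1] sku=FL → no match; kept with NULLs on the t2 side.
- t1[2] sku=NULL → no match; kept with NULLs on the t2 side.
- t1[3] sku=AX → no match; kept with NULLs on the t2 side.
- t1[4] sku=LS → 1 match(es) in t2 → 1 row(s).
- t1[5] sku=AX → no match; kept with NULLs on the t2 side.
- t1[6] sku=OC → no match; kept with NULLs on the t2 side.
Total: 1 matched + 6 padded = 7 rows.

7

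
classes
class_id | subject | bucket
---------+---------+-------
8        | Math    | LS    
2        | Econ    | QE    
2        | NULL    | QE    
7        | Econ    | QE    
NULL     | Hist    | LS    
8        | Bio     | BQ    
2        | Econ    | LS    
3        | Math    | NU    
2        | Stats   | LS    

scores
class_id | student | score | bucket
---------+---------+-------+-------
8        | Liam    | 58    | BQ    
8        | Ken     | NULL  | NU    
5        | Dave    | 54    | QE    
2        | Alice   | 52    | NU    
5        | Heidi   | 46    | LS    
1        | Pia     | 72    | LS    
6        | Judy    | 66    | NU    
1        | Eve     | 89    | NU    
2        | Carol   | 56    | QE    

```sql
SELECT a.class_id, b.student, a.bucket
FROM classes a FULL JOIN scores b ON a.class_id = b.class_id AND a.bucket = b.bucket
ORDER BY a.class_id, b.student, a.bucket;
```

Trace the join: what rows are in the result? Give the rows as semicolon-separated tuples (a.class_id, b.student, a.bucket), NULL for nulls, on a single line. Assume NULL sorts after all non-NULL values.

(2, Carol, QE); (2, Carol, QE); (2, NULL, LS); (2, NULL, LS); (3, NULL, NU); (7, NULL, QE); (8, Liam, BQ); (8, NULL, LS); (NULL, Alice, NULL); (NULL, Dave, NULL); (NULL, Eve, NULL); (NULL, Heidi, NULL); (NULL, Judy, NULL); (NULL, Ken, NULL); (NULL, Pia, NULL); (NULL, NULL, LS)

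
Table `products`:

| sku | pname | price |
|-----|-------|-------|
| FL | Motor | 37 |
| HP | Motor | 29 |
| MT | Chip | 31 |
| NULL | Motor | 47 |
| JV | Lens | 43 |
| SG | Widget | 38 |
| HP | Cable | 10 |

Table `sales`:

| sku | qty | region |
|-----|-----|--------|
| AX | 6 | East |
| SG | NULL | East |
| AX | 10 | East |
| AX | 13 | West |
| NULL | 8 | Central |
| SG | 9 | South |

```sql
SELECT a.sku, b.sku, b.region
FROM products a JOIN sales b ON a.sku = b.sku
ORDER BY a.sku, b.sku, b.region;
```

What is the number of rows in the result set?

INNER JOIN keeps only pairs where the ON condition holds.
Matching on a.sku = b.sku. A NULL in a compared column never satisfies the condition.
- sku=FL: no matching b row, dropped.
- sku=HP: no matching b row, dropped.
- sku=MT: no matching b row, dropped.
- sku=NULL: no matching b row, dropped.
- sku=JV: no matching b row, dropped.
- sku=SG: 2 matching b row(s), so 2 row(s) emitted.
- sku=HP: no matching b row, dropped.
Total: 2 rows.

2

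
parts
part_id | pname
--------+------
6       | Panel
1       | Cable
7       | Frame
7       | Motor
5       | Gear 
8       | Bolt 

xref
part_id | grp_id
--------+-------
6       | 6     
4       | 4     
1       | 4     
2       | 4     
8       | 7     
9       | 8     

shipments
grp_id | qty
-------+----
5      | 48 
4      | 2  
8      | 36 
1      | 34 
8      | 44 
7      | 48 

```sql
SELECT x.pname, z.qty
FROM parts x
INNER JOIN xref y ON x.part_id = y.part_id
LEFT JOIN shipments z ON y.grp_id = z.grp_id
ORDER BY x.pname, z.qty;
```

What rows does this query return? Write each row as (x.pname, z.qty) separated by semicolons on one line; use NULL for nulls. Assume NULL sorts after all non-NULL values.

Joins associate left-to-right: parts INNER JOIN xref on part_id gives 3 intermediate row(s).
Then LEFT JOIN `shipments z` on grp_id: each of those 3 rows is kept; rows whose y.grp_id has no match in z get NULL for z's columns.

(Bolt, 48); (Cable, 2); (Panel, NULL)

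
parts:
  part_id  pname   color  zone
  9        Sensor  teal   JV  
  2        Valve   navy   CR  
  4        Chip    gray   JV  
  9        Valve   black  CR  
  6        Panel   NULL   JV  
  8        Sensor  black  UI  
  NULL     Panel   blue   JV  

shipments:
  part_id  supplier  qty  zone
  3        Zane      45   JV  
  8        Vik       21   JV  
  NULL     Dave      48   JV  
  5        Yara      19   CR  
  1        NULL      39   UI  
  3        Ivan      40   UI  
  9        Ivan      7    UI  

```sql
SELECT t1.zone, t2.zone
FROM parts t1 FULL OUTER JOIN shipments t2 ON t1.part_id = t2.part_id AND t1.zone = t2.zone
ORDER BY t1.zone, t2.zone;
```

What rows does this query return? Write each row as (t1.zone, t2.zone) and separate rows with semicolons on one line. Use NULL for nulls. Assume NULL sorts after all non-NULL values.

(CR, NULL); (CR, NULL); (JV, NULL); (JV, NULL); (JV, NULL); (JV, NULL); (UI, NULL); (NULL, CR); (NULL, JV); (NULL, JV); (NULL, JV); (NULL, UI); (NULL, UI); (NULL, UI)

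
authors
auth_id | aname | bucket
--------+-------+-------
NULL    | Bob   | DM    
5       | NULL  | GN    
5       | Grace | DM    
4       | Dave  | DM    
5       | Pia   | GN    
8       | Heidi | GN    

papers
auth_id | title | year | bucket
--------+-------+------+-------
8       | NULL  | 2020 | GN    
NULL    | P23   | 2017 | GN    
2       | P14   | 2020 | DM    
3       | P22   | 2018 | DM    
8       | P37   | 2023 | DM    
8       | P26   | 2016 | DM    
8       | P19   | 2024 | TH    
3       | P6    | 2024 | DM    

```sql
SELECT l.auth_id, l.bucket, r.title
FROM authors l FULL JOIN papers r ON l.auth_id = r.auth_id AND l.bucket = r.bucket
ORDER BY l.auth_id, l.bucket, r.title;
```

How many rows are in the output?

13

FULL OUTER JOIN keeps every row from both sides; unmatched rows get NULL for the other side's columns.
Matching on l.auth_id = r.auth_id AND l.bucket = r.bucket. A NULL in a compared column never satisfies the condition.
- l (auth_id=NULL, bucket=DM) has no partner → padded with NULL.
- l (auth_id=5, bucket=GN) has no partner → padded with NULL.
- l (auth_id=5, bucket=DM) has no partner → padded with NULL.
- l (auth_id=4, bucket=DM) has no partner → padded with NULL.
- l (auth_id=5, bucket=GN) has no partner → padded with NULL.
- l (auth_id=8, bucket=GN) pairs with 1 row(s) of r.
- 7 r row(s) had no l match → kept, l columns NULL.
Total: 1 matched + 12 padded = 13 rows.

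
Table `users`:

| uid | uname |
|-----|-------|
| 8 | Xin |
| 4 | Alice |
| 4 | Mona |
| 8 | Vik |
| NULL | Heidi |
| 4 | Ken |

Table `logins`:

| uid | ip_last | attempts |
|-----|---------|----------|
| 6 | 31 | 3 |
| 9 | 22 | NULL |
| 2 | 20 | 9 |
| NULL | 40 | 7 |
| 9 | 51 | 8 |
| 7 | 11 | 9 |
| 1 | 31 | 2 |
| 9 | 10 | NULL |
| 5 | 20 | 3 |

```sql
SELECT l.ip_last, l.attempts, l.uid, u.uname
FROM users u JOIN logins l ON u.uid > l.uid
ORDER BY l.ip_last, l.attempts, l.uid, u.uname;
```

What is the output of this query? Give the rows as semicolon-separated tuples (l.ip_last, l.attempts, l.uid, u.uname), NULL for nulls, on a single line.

(11, 9, 7, Vik); (11, 9, 7, Xin); (20, 3, 5, Vik); (20, 3, 5, Xin); (20, 9, 2, Alice); (20, 9, 2, Ken); (20, 9, 2, Mona); (20, 9, 2, Vik); (20, 9, 2, Xin); (31, 2, 1, Alice); (31, 2, 1, Ken); (31, 2, 1, Mona); (31, 2, 1, Vik); (31, 2, 1, Xin); (31, 3, 6, Vik); (31, 3, 6, Xin)

INNER JOIN keeps only pairs where the ON condition holds.
Matching on u.uid > l.uid. A NULL in a compared column never satisfies the condition.
Matched pairs: 16.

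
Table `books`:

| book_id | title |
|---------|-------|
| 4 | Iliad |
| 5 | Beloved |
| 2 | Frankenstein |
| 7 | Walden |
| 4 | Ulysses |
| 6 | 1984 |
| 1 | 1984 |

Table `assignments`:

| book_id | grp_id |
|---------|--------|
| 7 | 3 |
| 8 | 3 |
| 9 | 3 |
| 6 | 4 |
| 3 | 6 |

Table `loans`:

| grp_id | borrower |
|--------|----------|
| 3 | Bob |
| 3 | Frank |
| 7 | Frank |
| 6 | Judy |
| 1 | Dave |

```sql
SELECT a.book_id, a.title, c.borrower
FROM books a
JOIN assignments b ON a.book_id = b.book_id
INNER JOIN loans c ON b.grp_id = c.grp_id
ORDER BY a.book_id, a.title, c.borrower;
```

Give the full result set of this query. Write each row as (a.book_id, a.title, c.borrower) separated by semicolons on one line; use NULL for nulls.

Step 1 — a INNER JOIN b on book_id → 2 row(s).
Then INNER JOIN `loans c` on grp_id: keep only rows whose b.grp_id appears in c.

(7, Walden, Bob); (7, Walden, Frank)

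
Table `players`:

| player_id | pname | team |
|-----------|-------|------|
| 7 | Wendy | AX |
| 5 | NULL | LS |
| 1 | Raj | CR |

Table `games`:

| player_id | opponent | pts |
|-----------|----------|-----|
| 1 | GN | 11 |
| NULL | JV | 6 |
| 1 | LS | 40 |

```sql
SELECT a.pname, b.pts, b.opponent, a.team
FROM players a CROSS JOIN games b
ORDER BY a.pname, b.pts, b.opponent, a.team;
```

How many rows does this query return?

9

CROSS JOIN pairs every row of `players` with every row of `games`: 3 × 3 = 9 rows.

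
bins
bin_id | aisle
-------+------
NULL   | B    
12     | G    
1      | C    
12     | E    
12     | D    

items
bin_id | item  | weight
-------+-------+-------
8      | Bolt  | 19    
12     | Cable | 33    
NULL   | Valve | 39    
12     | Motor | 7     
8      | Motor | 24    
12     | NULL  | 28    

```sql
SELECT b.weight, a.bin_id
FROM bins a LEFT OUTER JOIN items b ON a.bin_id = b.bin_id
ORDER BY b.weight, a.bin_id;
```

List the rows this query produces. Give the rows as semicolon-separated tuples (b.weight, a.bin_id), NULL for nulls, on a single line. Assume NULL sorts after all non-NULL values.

LEFT JOIN keeps every row from `bins`; unmatched rows get NULL for `items`'s columns.
Matching on a.bin_id = b.bin_id. A NULL in a compared column never satisfies the condition.
Matched pairs: 9; unmatched a rows kept: 2.

(7, 12); (7, 12); (7, 12); (28, 12); (28, 12); (28, 12); (33, 12); (33, 12); (33, 12); (NULL, 1); (NULL, NULL)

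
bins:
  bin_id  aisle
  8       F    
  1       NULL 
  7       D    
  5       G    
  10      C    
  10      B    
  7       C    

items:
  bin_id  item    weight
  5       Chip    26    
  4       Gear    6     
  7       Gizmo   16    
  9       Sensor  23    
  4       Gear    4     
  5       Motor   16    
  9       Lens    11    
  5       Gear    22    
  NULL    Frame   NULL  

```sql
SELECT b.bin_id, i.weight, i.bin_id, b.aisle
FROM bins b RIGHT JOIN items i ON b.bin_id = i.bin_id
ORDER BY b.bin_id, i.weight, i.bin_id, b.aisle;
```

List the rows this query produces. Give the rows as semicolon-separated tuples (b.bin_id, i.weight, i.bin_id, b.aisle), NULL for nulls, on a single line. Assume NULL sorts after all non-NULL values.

(5, 16, 5, G); (5, 22, 5, G); (5, 26, 5, G); (7, 16, 7, C); (7, 16, 7, D); (NULL, 4, 4, NULL); (NULL, 6, 4, NULL); (NULL, 11, 9, NULL); (NULL, 23, 9, NULL); (NULL, NULL, NULL, NULL)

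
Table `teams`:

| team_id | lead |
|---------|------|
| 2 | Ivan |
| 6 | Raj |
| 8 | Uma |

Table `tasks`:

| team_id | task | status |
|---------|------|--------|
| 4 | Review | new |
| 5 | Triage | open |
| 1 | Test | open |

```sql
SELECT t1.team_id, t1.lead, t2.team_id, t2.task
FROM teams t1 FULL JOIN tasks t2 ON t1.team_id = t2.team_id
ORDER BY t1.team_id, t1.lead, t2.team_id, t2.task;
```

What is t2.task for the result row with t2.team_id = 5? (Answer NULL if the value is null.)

Triage

FULL OUTER JOIN keeps every row from both sides; unmatched rows get NULL for the other side's columns.
Matching on t1.team_id = t2.team_id.
Matched pairs: 0; unmatched t1 rows kept: 3; unmatched t2 rows kept: 3.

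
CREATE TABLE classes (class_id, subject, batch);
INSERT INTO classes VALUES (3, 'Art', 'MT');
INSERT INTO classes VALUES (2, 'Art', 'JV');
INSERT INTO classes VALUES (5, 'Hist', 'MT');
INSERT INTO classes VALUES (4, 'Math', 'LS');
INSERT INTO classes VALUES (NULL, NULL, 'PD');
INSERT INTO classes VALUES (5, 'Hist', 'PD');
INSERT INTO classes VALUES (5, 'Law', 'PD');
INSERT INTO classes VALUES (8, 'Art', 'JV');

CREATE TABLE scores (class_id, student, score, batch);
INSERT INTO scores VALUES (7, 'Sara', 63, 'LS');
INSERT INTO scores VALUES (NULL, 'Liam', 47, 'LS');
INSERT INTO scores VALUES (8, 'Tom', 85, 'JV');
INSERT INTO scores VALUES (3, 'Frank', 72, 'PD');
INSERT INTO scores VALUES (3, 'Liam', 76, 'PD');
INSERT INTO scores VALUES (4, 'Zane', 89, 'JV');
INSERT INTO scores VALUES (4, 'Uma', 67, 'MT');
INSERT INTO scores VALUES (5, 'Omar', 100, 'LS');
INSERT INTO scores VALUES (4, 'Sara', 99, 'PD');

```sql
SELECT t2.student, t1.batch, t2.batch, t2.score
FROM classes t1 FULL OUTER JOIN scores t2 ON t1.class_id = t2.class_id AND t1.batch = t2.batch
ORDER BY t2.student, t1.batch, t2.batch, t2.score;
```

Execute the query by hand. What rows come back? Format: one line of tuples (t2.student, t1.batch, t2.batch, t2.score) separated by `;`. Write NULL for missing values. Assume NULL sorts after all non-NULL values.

(Frank, NULL, PD, 72); (Liam, NULL, LS, 47); (Liam, NULL, PD, 76); (Omar, NULL, LS, 100); (Sara, NULL, LS, 63); (Sara, NULL, PD, 99); (Tom, JV, JV, 85); (Uma, NULL, MT, 67); (Zane, NULL, JV, 89); (NULL, JV, NULL, NULL); (NULL, LS, NULL, NULL); (NULL, MT, NULL, NULL); (NULL, MT, NULL, NULL); (NULL, PD, NULL, NULL); (NULL, PD, NULL, NULL); (NULL, PD, NULL, NULL)

FULL OUTER JOIN keeps every row from both sides; unmatched rows get NULL for the other side's columns.
Matching on t1.class_id = t2.class_id AND t1.batch = t2.batch. A NULL in a compared column never satisfies the condition.
Matched pairs: 1; unmatched t1 rows kept: 7; unmatched t2 rows kept: 8.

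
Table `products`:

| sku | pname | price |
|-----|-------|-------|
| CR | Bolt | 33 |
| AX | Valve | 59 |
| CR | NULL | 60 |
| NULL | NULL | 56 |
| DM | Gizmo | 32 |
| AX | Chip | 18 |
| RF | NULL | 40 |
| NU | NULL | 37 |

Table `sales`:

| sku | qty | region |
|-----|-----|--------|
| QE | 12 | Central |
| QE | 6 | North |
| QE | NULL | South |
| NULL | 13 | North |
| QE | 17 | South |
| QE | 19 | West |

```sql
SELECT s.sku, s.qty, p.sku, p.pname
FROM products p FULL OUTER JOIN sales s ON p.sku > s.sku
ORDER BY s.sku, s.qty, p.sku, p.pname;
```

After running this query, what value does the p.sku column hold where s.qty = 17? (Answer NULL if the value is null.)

RF

FULL OUTER JOIN keeps every row from both sides; unmatched rows get NULL for the other side's columns.
Matching on p.sku > s.sku. A NULL in a compared column never satisfies the condition.
Matched pairs: 5; unmatched p rows kept: 7; unmatched s rows kept: 1.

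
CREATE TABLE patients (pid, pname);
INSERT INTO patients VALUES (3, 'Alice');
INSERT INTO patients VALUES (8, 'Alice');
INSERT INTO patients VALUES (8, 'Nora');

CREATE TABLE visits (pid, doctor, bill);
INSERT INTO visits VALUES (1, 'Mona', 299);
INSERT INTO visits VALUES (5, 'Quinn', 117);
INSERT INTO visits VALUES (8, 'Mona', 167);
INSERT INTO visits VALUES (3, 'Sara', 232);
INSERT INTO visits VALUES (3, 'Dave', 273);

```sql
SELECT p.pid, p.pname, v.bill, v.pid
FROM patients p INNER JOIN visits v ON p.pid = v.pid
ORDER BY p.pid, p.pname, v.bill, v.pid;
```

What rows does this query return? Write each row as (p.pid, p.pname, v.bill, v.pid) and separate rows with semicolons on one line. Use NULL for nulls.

(3, Alice, 232, 3); (3, Alice, 273, 3); (8, Alice, 167, 8); (8, Nora, 167, 8)

INNER JOIN keeps only pairs where the ON condition holds.
Matching on p.pid = v.pid.
Matched pairs: 4.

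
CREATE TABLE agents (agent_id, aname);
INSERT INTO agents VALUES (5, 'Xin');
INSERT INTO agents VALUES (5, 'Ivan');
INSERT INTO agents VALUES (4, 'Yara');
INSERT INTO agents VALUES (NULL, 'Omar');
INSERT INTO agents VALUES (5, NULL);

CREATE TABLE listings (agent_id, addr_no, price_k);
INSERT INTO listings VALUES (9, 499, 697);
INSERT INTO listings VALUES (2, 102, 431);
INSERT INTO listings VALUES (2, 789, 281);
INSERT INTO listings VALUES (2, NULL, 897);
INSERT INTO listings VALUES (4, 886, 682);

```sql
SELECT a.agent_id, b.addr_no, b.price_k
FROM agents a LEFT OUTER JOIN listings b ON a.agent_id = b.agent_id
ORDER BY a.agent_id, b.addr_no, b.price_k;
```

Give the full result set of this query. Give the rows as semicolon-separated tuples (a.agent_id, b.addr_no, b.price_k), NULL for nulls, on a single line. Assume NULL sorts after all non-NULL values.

LEFT JOIN keeps every row from `agents`; unmatched rows get NULL for `listings`'s columns.
Matching on a.agent_id = b.agent_id. A NULL in a compared column never satisfies the condition.
- agent_id=5: no b row matches, row kept with b columns NULL.
- agent_id=5: no b row matches, row kept with b columns NULL.
- agent_id=4: 1 matching b row(s), so 1 row(s) emitted.
- agent_id=NULL: no b row matches, row kept with b columns NULL.
- agent_id=5: no b row matches, row kept with b columns NULL.
After projecting and ordering:
a.agent_id | b.addr_no | b.price_k
4 | 886 | 682
5 | NULL | NULL
5 | NULL | NULL
5 | NULL | NULL
NULL | NULL | NULL

(4, 886, 682); (5, NULL, NULL); (5, NULL, NULL); (5, NULL, NULL); (NULL, NULL, NULL)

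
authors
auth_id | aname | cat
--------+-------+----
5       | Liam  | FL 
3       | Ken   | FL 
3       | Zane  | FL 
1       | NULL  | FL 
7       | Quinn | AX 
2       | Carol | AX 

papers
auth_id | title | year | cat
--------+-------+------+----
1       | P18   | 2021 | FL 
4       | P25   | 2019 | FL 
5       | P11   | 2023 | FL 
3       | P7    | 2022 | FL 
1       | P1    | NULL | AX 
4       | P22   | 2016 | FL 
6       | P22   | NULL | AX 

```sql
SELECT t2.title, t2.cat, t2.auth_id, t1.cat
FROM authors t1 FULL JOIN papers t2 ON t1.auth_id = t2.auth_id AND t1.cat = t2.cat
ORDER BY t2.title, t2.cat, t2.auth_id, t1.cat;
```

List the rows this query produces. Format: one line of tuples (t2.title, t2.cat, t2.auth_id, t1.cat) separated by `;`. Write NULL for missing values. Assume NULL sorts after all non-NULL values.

(P1, AX, 1, NULL); (P11, FL, 5, FL); (P18, FL, 1, FL); (P22, AX, 6, NULL); (P22, FL, 4, NULL); (P25, FL, 4, NULL); (P7, FL, 3, FL); (P7, FL, 3, FL); (NULL, NULL, NULL, AX); (NULL, NULL, NULL, AX)

FULL OUTER JOIN keeps every row from both sides; unmatched rows get NULL for the other side's columns.
Matching on t1.auth_id = t2.auth_id AND t1.cat = t2.cat.
- t1 row (auth_id=5, cat=FL): matches 1 t2 row(s) → 1 output row(s).
- t1 row (auth_id=3, cat=FL): matches 1 t2 row(s) → 1 output row(s).
- t1 row (auth_id=3, cat=FL): matches 1 t2 row(s) → 1 output row(s).
- t1 row (auth_id=1, cat=FL): matches 1 t2 row(s) → 1 output row(s).
- t1 row (auth_id=7, cat=AX): no match → kept, t2 columns NULL.
- t1 row (auth_id=2, cat=AX): no match → kept, t2 columns NULL.
- 4 row(s) from t2 found no t1 partner → padded with NULL.
After projecting and ordering:
t2.title | t2.cat | t2.auth_id | t1.cat
P1 | AX | 1 | NULL
P11 | FL | 5 | FL
P18 | FL | 1 | FL
P22 | AX | 6 | NULL
P22 | FL | 4 | NULL
P25 | FL | 4 | NULL
P7 | FL | 3 | FL
P7 | FL | 3 | FL
NULL | NULL | NULL | AX
NULL | NULL | NULL | AX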